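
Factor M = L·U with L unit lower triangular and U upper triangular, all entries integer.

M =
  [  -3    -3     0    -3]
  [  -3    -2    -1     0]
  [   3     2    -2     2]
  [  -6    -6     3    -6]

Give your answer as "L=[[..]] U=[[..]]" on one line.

  R1 -= 1·R0 → [0,1,-1,3]
  R2 -= -1·R0 → [0,-1,-2,-1]
  R3 -= 2·R0 → [0,0,3,0]
  R2 -= -1·R1 → [0,0,-3,2]
  R3 -= 0·R1 → [0,0,3,0]
  R3 -= -1·R2 → [0,0,0,2]

L=[[1,0,0,0],[1,1,0,0],[-1,-1,1,0],[2,0,-1,1]] U=[[-3,-3,0,-3],[0,1,-1,3],[0,0,-3,2],[0,0,0,2]]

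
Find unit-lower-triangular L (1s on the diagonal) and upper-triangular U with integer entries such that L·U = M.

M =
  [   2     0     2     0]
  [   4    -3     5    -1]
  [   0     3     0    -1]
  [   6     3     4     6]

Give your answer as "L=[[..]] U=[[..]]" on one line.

  r1 -= 2·r0 → [0,-3,1,-1]
  r2 -= 0·r0 → [0,3,0,-1]
  r3 -= 3·r0 → [0,3,-2,6]
  r2 -= -1·r1 → [0,0,1,-2]
  r3 -= -1·r1 → [0,0,-1,5]
  r3 -= -1·r2 → [0,0,0,3]

L=[[1,0,0,0],[2,1,0,0],[0,-1,1,0],[3,-1,-1,1]] U=[[2,0,2,0],[0,-3,1,-1],[0,0,1,-2],[0,0,0,3]]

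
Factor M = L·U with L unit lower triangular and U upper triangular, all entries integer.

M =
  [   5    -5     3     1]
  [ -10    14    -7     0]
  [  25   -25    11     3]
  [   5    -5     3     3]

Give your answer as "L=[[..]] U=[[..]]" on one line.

  r1 -= -2·r0 → [0,4,-1,2]
  r2 -= 5·r0 → [0,0,-4,-2]
  r3 -= 1·r0 → [0,0,0,2]
  r2 -= 0·r1 → [0,0,-4,-2]
  r3 -= 0·r1 → [0,0,0,2]
  r3 -= 0·r2 → [0,0,0,2]

L=[[1,0,0,0],[-2,1,0,0],[5,0,1,0],[1,0,0,1]] U=[[5,-5,3,1],[0,4,-1,2],[0,0,-4,-2],[0,0,0,2]]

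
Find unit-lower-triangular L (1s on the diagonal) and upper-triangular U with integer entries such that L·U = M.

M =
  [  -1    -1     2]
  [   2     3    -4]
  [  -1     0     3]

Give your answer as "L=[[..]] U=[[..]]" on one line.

L=[[1,0,0],[-2,1,0],[1,1,1]] U=[[-1,-1,2],[0,1,0],[0,0,1]]

  row1 -= -2·row0 → [0,1,0]
  row2 -= 1·row0 → [0,1,1]
  row2 -= 1·row1 → [0,0,1]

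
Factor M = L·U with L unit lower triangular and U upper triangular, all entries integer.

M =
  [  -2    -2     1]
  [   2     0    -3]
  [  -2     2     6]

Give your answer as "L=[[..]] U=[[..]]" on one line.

  row1 -= -1·row0 → [0,-2,-2]
  row2 -= 1·row0 → [0,4,5]
  row2 -= -2·row1 → [0,0,1]

L=[[1,0,0],[-1,1,0],[1,-2,1]] U=[[-2,-2,1],[0,-2,-2],[0,0,1]]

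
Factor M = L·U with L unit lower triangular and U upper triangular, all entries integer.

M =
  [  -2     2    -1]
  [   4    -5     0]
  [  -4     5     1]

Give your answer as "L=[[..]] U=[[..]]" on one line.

L=[[1,0,0],[-2,1,0],[2,-1,1]] U=[[-2,2,-1],[0,-1,-2],[0,0,1]]

  R1 -= -2·R0 → [0,-1,-2]
  R2 -= 2·R0 → [0,1,3]
  R2 -= -1·R1 → [0,0,1]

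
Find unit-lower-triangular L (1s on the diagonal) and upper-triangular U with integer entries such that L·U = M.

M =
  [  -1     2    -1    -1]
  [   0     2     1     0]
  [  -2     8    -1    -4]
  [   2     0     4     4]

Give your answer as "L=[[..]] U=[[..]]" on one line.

  r1 -= 0·r0 → [0,2,1,0]
  r2 -= 2·r0 → [0,4,1,-2]
  r3 -= -2·r0 → [0,4,2,2]
  r2 -= 2·r1 → [0,0,-1,-2]
  r3 -= 2·r1 → [0,0,0,2]
  r3 -= 0·r2 → [0,0,0,2]

L=[[1,0,0,0],[0,1,0,0],[2,2,1,0],[-2,2,0,1]] U=[[-1,2,-1,-1],[0,2,1,0],[0,0,-1,-2],[0,0,0,2]]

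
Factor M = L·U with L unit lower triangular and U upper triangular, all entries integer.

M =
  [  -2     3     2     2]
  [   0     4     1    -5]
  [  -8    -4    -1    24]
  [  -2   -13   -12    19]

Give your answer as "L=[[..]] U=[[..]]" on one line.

  row1 -= 0·row0 → [0,4,1,-5]
  row2 -= 4·row0 → [0,-16,-9,16]
  row3 -= 1·row0 → [0,-16,-14,17]
  row2 -= -4·row1 → [0,0,-5,-4]
  row3 -= -4·row1 → [0,0,-10,-3]
  row3 -= 2·row2 → [0,0,0,5]

L=[[1,0,0,0],[0,1,0,0],[4,-4,1,0],[1,-4,2,1]] U=[[-2,3,2,2],[0,4,1,-5],[0,0,-5,-4],[0,0,0,5]]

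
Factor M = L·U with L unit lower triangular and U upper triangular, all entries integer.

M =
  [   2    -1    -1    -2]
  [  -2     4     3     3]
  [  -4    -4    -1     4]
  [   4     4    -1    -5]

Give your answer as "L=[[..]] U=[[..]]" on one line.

L=[[1,0,0,0],[-1,1,0,0],[-2,-2,1,0],[2,2,-3,1]] U=[[2,-1,-1,-2],[0,3,2,1],[0,0,1,2],[0,0,0,3]]

  r1 -= -1·r0 → [0,3,2,1]
  r2 -= -2·r0 → [0,-6,-3,0]
  r3 -= 2·r0 → [0,6,1,-1]
  r2 -= -2·r1 → [0,0,1,2]
  r3 -= 2·r1 → [0,0,-3,-3]
  r3 -= -3·r2 → [0,0,0,3]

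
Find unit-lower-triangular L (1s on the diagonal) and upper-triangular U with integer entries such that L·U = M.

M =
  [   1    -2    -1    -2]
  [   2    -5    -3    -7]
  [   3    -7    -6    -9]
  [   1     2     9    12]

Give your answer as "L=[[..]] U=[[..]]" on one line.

L=[[1,0,0,0],[2,1,0,0],[3,1,1,0],[1,-4,-3,1]] U=[[1,-2,-1,-2],[0,-1,-1,-3],[0,0,-2,0],[0,0,0,2]]

  row1 -= 2·row0 → [0,-1,-1,-3]
  row2 -= 3·row0 → [0,-1,-3,-3]
  row3 -= 1·row0 → [0,4,10,14]
  row2 -= 1·row1 → [0,0,-2,0]
  row3 -= -4·row1 → [0,0,6,2]
  row3 -= -3·row2 → [0,0,0,2]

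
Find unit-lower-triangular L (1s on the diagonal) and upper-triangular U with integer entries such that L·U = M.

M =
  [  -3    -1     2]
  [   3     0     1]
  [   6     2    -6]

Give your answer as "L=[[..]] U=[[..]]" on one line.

  r1 -= -1·r0 → [0,-1,3]
  r2 -= -2·r0 → [0,0,-2]
  r2 -= 0·r1 → [0,0,-2]

L=[[1,0,0],[-1,1,0],[-2,0,1]] U=[[-3,-1,2],[0,-1,3],[0,0,-2]]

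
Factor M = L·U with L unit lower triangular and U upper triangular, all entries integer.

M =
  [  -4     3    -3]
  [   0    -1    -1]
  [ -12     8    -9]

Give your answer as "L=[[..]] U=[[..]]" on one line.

  r1 -= 0·r0 → [0,-1,-1]
  r2 -= 3·r0 → [0,-1,0]
  r2 -= 1·r1 → [0,0,1]

L=[[1,0,0],[0,1,0],[3,1,1]] U=[[-4,3,-3],[0,-1,-1],[0,0,1]]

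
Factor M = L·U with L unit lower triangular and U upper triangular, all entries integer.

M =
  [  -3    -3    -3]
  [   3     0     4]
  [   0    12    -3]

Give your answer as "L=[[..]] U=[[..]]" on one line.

L=[[1,0,0],[-1,1,0],[0,-4,1]] U=[[-3,-3,-3],[0,-3,1],[0,0,1]]

  r1 -= -1·r0 → [0,-3,1]
  r2 -= 0·r0 → [0,12,-3]
  r2 -= -4·r1 → [0,0,1]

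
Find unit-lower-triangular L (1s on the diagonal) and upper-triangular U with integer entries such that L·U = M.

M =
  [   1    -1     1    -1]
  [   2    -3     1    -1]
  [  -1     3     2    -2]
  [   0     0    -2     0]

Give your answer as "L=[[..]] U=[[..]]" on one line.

  R1 -= 2·R0 → [0,-1,-1,1]
  R2 -= -1·R0 → [0,2,3,-3]
  R3 -= 0·R0 → [0,0,-2,0]
  R2 -= -2·R1 → [0,0,1,-1]
  R3 -= 0·R1 → [0,0,-2,0]
  R3 -= -2·R2 → [0,0,0,-2]

L=[[1,0,0,0],[2,1,0,0],[-1,-2,1,0],[0,0,-2,1]] U=[[1,-1,1,-1],[0,-1,-1,1],[0,0,1,-1],[0,0,0,-2]]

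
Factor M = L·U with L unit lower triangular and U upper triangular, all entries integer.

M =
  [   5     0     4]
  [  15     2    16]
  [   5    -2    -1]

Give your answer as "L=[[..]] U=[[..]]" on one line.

  R1 -= 3·R0 → [0,2,4]
  R2 -= 1·R0 → [0,-2,-5]
  R2 -= -1·R1 → [0,0,-1]

L=[[1,0,0],[3,1,0],[1,-1,1]] U=[[5,0,4],[0,2,4],[0,0,-1]]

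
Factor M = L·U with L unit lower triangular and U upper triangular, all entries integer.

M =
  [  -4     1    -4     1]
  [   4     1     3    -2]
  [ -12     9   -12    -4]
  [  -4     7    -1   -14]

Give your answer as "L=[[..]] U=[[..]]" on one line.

  R1 -= -1·R0 → [0,2,-1,-1]
  R2 -= 3·R0 → [0,6,0,-7]
  R3 -= 1·R0 → [0,6,3,-15]
  R2 -= 3·R1 → [0,0,3,-4]
  R3 -= 3·R1 → [0,0,6,-12]
  R3 -= 2·R2 → [0,0,0,-4]

L=[[1,0,0,0],[-1,1,0,0],[3,3,1,0],[1,3,2,1]] U=[[-4,1,-4,1],[0,2,-1,-1],[0,0,3,-4],[0,0,0,-4]]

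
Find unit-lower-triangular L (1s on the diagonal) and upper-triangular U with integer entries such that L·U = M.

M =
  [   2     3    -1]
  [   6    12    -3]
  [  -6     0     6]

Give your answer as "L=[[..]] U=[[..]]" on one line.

  R1 -= 3·R0 → [0,3,0]
  R2 -= -3·R0 → [0,9,3]
  R2 -= 3·R1 → [0,0,3]

L=[[1,0,0],[3,1,0],[-3,3,1]] U=[[2,3,-1],[0,3,0],[0,0,3]]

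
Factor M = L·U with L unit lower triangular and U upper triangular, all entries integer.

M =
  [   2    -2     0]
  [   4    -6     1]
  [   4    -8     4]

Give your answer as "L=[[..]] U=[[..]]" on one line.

L=[[1,0,0],[2,1,0],[2,2,1]] U=[[2,-2,0],[0,-2,1],[0,0,2]]

  row1 -= 2·row0 → [0,-2,1]
  row2 -= 2·row0 → [0,-4,4]
  row2 -= 2·row1 → [0,0,2]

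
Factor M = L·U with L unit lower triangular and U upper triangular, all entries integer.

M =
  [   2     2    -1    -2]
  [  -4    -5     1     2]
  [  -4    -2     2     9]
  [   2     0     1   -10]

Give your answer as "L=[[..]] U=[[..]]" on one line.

  R1 -= -2·R0 → [0,-1,-1,-2]
  R2 -= -2·R0 → [0,2,0,5]
  R3 -= 1·R0 → [0,-2,2,-8]
  R2 -= -2·R1 → [0,0,-2,1]
  R3 -= 2·R1 → [0,0,4,-4]
  R3 -= -2·R2 → [0,0,0,-2]

L=[[1,0,0,0],[-2,1,0,0],[-2,-2,1,0],[1,2,-2,1]] U=[[2,2,-1,-2],[0,-1,-1,-2],[0,0,-2,1],[0,0,0,-2]]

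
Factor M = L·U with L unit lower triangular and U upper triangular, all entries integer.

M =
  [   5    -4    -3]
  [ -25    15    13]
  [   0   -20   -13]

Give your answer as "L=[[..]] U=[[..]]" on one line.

L=[[1,0,0],[-5,1,0],[0,4,1]] U=[[5,-4,-3],[0,-5,-2],[0,0,-5]]

  row1 -= -5·row0 → [0,-5,-2]
  row2 -= 0·row0 → [0,-20,-13]
  row2 -= 4·row1 → [0,0,-5]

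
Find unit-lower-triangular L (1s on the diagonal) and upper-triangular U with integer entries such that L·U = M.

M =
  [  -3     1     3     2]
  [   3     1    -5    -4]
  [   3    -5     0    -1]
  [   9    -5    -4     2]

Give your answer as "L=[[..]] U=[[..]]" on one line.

  r1 -= -1·r0 → [0,2,-2,-2]
  r2 -= -1·r0 → [0,-4,3,1]
  r3 -= -3·r0 → [0,-2,5,8]
  r2 -= -2·r1 → [0,0,-1,-3]
  r3 -= -1·r1 → [0,0,3,6]
  r3 -= -3·r2 → [0,0,0,-3]

L=[[1,0,0,0],[-1,1,0,0],[-1,-2,1,0],[-3,-1,-3,1]] U=[[-3,1,3,2],[0,2,-2,-2],[0,0,-1,-3],[0,0,0,-3]]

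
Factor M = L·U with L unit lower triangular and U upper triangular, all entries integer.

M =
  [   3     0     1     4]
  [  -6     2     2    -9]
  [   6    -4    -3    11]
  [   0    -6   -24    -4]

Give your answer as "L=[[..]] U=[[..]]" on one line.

L=[[1,0,0,0],[-2,1,0,0],[2,-2,1,0],[0,-3,-4,1]] U=[[3,0,1,4],[0,2,4,-1],[0,0,3,1],[0,0,0,-3]]

  R1 -= -2·R0 → [0,2,4,-1]
  R2 -= 2·R0 → [0,-4,-5,3]
  R3 -= 0·R0 → [0,-6,-24,-4]
  R2 -= -2·R1 → [0,0,3,1]
  R3 -= -3·R1 → [0,0,-12,-7]
  R3 -= -4·R2 → [0,0,0,-3]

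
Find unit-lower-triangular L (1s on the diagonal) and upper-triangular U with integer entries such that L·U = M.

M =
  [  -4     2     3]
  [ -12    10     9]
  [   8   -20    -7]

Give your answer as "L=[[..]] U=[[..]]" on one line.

  row1 -= 3·row0 → [0,4,0]
  row2 -= -2·row0 → [0,-16,-1]
  row2 -= -4·row1 → [0,0,-1]

L=[[1,0,0],[3,1,0],[-2,-4,1]] U=[[-4,2,3],[0,4,0],[0,0,-1]]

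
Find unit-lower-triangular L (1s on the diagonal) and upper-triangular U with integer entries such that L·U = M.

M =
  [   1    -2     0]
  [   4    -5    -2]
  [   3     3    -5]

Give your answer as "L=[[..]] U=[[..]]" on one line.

  row1 -= 4·row0 → [0,3,-2]
  row2 -= 3·row0 → [0,9,-5]
  row2 -= 3·row1 → [0,0,1]

L=[[1,0,0],[4,1,0],[3,3,1]] U=[[1,-2,0],[0,3,-2],[0,0,1]]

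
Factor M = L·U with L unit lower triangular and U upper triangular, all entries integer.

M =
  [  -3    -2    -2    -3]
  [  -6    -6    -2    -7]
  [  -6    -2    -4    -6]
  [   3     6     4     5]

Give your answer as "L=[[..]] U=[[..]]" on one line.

L=[[1,0,0,0],[2,1,0,0],[2,-1,1,0],[-1,-2,3,1]] U=[[-3,-2,-2,-3],[0,-2,2,-1],[0,0,2,-1],[0,0,0,3]]

  R1 -= 2·R0 → [0,-2,2,-1]
  R2 -= 2·R0 → [0,2,0,0]
  R3 -= -1·R0 → [0,4,2,2]
  R2 -= -1·R1 → [0,0,2,-1]
  R3 -= -2·R1 → [0,0,6,0]
  R3 -= 3·R2 → [0,0,0,3]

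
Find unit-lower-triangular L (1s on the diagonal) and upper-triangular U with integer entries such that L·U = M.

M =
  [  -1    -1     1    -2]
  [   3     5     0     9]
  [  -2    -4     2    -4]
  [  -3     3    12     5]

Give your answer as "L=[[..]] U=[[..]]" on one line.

  r1 -= -3·r0 → [0,2,3,3]
  r2 -= 2·r0 → [0,-2,0,0]
  r3 -= 3·r0 → [0,6,9,11]
  r2 -= -1·r1 → [0,0,3,3]
  r3 -= 3·r1 → [0,0,0,2]
  r3 -= 0·r2 → [0,0,0,2]

L=[[1,0,0,0],[-3,1,0,0],[2,-1,1,0],[3,3,0,1]] U=[[-1,-1,1,-2],[0,2,3,3],[0,0,3,3],[0,0,0,2]]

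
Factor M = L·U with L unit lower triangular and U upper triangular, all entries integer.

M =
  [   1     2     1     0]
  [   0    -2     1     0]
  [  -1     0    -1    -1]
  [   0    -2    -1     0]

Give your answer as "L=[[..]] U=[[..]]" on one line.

L=[[1,0,0,0],[0,1,0,0],[-1,-1,1,0],[0,1,-2,1]] U=[[1,2,1,0],[0,-2,1,0],[0,0,1,-1],[0,0,0,-2]]

  r1 -= 0·r0 → [0,-2,1,0]
  r2 -= -1·r0 → [0,2,0,-1]
  r3 -= 0·r0 → [0,-2,-1,0]
  r2 -= -1·r1 → [0,0,1,-1]
  r3 -= 1·r1 → [0,0,-2,0]
  r3 -= -2·r2 → [0,0,0,-2]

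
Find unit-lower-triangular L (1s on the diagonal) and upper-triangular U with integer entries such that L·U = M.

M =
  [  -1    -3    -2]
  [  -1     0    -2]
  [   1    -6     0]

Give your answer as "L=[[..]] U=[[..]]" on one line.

L=[[1,0,0],[1,1,0],[-1,-3,1]] U=[[-1,-3,-2],[0,3,0],[0,0,-2]]

  row1 -= 1·row0 → [0,3,0]
  row2 -= -1·row0 → [0,-9,-2]
  row2 -= -3·row1 → [0,0,-2]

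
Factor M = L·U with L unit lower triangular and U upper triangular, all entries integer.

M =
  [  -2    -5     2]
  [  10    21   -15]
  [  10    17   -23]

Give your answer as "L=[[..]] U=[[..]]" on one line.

L=[[1,0,0],[-5,1,0],[-5,2,1]] U=[[-2,-5,2],[0,-4,-5],[0,0,-3]]

  R1 -= -5·R0 → [0,-4,-5]
  R2 -= -5·R0 → [0,-8,-13]
  R2 -= 2·R1 → [0,0,-3]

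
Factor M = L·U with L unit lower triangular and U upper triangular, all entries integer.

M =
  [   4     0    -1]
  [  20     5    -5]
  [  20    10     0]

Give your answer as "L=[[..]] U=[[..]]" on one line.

  r1 -= 5·r0 → [0,5,0]
  r2 -= 5·r0 → [0,10,5]
  r2 -= 2·r1 → [0,0,5]

L=[[1,0,0],[5,1,0],[5,2,1]] U=[[4,0,-1],[0,5,0],[0,0,5]]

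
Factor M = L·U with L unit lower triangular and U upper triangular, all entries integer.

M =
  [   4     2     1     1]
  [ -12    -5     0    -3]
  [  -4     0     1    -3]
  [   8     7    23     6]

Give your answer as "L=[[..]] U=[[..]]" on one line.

L=[[1,0,0,0],[-3,1,0,0],[-1,2,1,0],[2,3,-3,1]] U=[[4,2,1,1],[0,1,3,0],[0,0,-4,-2],[0,0,0,-2]]

  row1 -= -3·row0 → [0,1,3,0]
  row2 -= -1·row0 → [0,2,2,-2]
  row3 -= 2·row0 → [0,3,21,4]
  row2 -= 2·row1 → [0,0,-4,-2]
  row3 -= 3·row1 → [0,0,12,4]
  row3 -= -3·row2 → [0,0,0,-2]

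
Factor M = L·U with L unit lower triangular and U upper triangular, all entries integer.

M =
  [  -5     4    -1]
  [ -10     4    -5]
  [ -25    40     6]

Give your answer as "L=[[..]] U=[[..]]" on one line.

  r1 -= 2·r0 → [0,-4,-3]
  r2 -= 5·r0 → [0,20,11]
  r2 -= -5·r1 → [0,0,-4]

L=[[1,0,0],[2,1,0],[5,-5,1]] U=[[-5,4,-1],[0,-4,-3],[0,0,-4]]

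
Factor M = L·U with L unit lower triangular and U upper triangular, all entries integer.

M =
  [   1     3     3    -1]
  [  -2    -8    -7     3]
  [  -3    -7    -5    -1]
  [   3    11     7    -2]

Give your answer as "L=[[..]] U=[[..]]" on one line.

L=[[1,0,0,0],[-2,1,0,0],[-3,-1,1,0],[3,-1,-1,1]] U=[[1,3,3,-1],[0,-2,-1,1],[0,0,3,-3],[0,0,0,-1]]

  row1 -= -2·row0 → [0,-2,-1,1]
  row2 -= -3·row0 → [0,2,4,-4]
  row3 -= 3·row0 → [0,2,-2,1]
  row2 -= -1·row1 → [0,0,3,-3]
  row3 -= -1·row1 → [0,0,-3,2]
  row3 -= -1·row2 → [0,0,0,-1]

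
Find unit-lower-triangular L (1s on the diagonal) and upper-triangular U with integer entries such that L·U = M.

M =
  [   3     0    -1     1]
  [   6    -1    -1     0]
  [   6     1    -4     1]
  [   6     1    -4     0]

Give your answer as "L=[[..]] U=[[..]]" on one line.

L=[[1,0,0,0],[2,1,0,0],[2,-1,1,0],[2,-1,1,1]] U=[[3,0,-1,1],[0,-1,1,-2],[0,0,-1,-3],[0,0,0,-1]]

  row1 -= 2·row0 → [0,-1,1,-2]
  row2 -= 2·row0 → [0,1,-2,-1]
  row3 -= 2·row0 → [0,1,-2,-2]
  row2 -= -1·row1 → [0,0,-1,-3]
  row3 -= -1·row1 → [0,0,-1,-4]
  row3 -= 1·row2 → [0,0,0,-1]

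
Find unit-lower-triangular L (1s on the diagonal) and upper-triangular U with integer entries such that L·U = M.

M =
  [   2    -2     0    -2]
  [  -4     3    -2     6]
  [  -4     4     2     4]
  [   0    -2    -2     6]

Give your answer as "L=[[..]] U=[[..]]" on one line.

  r1 -= -2·r0 → [0,-1,-2,2]
  r2 -= -2·r0 → [0,0,2,0]
  r3 -= 0·r0 → [0,-2,-2,6]
  r2 -= 0·r1 → [0,0,2,0]
  r3 -= 2·r1 → [0,0,2,2]
  r3 -= 1·r2 → [0,0,0,2]

L=[[1,0,0,0],[-2,1,0,0],[-2,0,1,0],[0,2,1,1]] U=[[2,-2,0,-2],[0,-1,-2,2],[0,0,2,0],[0,0,0,2]]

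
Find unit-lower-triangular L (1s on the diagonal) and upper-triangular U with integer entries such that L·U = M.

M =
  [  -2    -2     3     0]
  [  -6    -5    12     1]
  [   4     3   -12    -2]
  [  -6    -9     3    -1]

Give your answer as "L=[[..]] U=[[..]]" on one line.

L=[[1,0,0,0],[3,1,0,0],[-2,-1,1,0],[3,-3,-1,1]] U=[[-2,-2,3,0],[0,1,3,1],[0,0,-3,-1],[0,0,0,1]]

  r1 -= 3·r0 → [0,1,3,1]
  r2 -= -2·r0 → [0,-1,-6,-2]
  r3 -= 3·r0 → [0,-3,-6,-1]
  r2 -= -1·r1 → [0,0,-3,-1]
  r3 -= -3·r1 → [0,0,3,2]
  r3 -= -1·r2 → [0,0,0,1]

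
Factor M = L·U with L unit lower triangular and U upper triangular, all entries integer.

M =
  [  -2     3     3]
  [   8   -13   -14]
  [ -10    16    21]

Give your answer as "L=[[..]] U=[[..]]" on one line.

L=[[1,0,0],[-4,1,0],[5,-1,1]] U=[[-2,3,3],[0,-1,-2],[0,0,4]]

  row1 -= -4·row0 → [0,-1,-2]
  row2 -= 5·row0 → [0,1,6]
  row2 -= -1·row1 → [0,0,4]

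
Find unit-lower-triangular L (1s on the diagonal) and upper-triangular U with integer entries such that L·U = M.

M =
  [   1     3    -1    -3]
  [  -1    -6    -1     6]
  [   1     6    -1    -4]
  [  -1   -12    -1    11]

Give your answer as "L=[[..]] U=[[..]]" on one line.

L=[[1,0,0,0],[-1,1,0,0],[1,-1,1,0],[-1,3,-2,1]] U=[[1,3,-1,-3],[0,-3,-2,3],[0,0,-2,2],[0,0,0,3]]

  R1 -= -1·R0 → [0,-3,-2,3]
  R2 -= 1·R0 → [0,3,0,-1]
  R3 -= -1·R0 → [0,-9,-2,8]
  R2 -= -1·R1 → [0,0,-2,2]
  R3 -= 3·R1 → [0,0,4,-1]
  R3 -= -2·R2 → [0,0,0,3]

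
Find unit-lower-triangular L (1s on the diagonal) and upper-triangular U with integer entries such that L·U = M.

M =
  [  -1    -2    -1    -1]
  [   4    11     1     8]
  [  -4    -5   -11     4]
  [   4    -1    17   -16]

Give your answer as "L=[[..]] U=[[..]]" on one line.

L=[[1,0,0,0],[-4,1,0,0],[4,1,1,0],[-4,-3,-1,1]] U=[[-1,-2,-1,-1],[0,3,-3,4],[0,0,-4,4],[0,0,0,-4]]

  row1 -= -4·row0 → [0,3,-3,4]
  row2 -= 4·row0 → [0,3,-7,8]
  row3 -= -4·row0 → [0,-9,13,-20]
  row2 -= 1·row1 → [0,0,-4,4]
  row3 -= -3·row1 → [0,0,4,-8]
  row3 -= -1·row2 → [0,0,0,-4]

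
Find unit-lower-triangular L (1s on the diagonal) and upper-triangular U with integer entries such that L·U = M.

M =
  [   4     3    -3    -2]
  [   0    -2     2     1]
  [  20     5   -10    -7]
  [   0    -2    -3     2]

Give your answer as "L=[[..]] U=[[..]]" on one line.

  r1 -= 0·r0 → [0,-2,2,1]
  r2 -= 5·r0 → [0,-10,5,3]
  r3 -= 0·r0 → [0,-2,-3,2]
  r2 -= 5·r1 → [0,0,-5,-2]
  r3 -= 1·r1 → [0,0,-5,1]
  r3 -= 1·r2 → [0,0,0,3]

L=[[1,0,0,0],[0,1,0,0],[5,5,1,0],[0,1,1,1]] U=[[4,3,-3,-2],[0,-2,2,1],[0,0,-5,-2],[0,0,0,3]]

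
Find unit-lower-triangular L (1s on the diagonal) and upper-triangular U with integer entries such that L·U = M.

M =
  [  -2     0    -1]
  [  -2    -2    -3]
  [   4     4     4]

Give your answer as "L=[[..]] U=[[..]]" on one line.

L=[[1,0,0],[1,1,0],[-2,-2,1]] U=[[-2,0,-1],[0,-2,-2],[0,0,-2]]

  r1 -= 1·r0 → [0,-2,-2]
  r2 -= -2·r0 → [0,4,2]
  r2 -= -2·r1 → [0,0,-2]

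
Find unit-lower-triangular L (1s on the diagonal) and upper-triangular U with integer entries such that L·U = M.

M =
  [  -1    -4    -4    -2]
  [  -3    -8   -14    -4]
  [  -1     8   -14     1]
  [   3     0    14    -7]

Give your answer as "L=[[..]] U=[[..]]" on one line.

L=[[1,0,0,0],[3,1,0,0],[1,3,1,0],[-3,-3,1,1]] U=[[-1,-4,-4,-2],[0,4,-2,2],[0,0,-4,-3],[0,0,0,-4]]

  r1 -= 3·r0 → [0,4,-2,2]
  r2 -= 1·r0 → [0,12,-10,3]
  r3 -= -3·r0 → [0,-12,2,-13]
  r2 -= 3·r1 → [0,0,-4,-3]
  r3 -= -3·r1 → [0,0,-4,-7]
  r3 -= 1·r2 → [0,0,0,-4]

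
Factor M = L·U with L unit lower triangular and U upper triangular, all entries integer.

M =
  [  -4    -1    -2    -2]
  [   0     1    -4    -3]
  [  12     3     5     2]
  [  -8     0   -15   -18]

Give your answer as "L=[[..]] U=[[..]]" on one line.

  r1 -= 0·r0 → [0,1,-4,-3]
  r2 -= -3·r0 → [0,0,-1,-4]
  r3 -= 2·r0 → [0,2,-11,-14]
  r2 -= 0·r1 → [0,0,-1,-4]
  r3 -= 2·r1 → [0,0,-3,-8]
  r3 -= 3·r2 → [0,0,0,4]

L=[[1,0,0,0],[0,1,0,0],[-3,0,1,0],[2,2,3,1]] U=[[-4,-1,-2,-2],[0,1,-4,-3],[0,0,-1,-4],[0,0,0,4]]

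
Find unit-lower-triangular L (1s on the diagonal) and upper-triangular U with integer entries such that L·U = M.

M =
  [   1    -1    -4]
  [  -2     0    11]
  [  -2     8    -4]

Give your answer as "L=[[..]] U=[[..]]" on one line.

L=[[1,0,0],[-2,1,0],[-2,-3,1]] U=[[1,-1,-4],[0,-2,3],[0,0,-3]]

  row1 -= -2·row0 → [0,-2,3]
  row2 -= -2·row0 → [0,6,-12]
  row2 -= -3·row1 → [0,0,-3]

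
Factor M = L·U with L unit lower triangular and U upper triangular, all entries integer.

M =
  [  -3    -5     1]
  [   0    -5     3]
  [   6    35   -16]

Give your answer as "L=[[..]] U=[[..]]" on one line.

  row1 -= 0·row0 → [0,-5,3]
  row2 -= -2·row0 → [0,25,-14]
  row2 -= -5·row1 → [0,0,1]

L=[[1,0,0],[0,1,0],[-2,-5,1]] U=[[-3,-5,1],[0,-5,3],[0,0,1]]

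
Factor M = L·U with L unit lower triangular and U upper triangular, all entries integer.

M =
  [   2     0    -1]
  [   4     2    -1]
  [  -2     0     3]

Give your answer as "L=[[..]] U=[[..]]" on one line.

L=[[1,0,0],[2,1,0],[-1,0,1]] U=[[2,0,-1],[0,2,1],[0,0,2]]

  row1 -= 2·row0 → [0,2,1]
  row2 -= -1·row0 → [0,0,2]
  row2 -= 0·row1 → [0,0,2]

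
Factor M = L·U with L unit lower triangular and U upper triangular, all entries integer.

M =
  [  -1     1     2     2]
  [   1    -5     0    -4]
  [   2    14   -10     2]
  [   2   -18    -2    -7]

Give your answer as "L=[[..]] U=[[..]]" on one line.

  row1 -= -1·row0 → [0,-4,2,-2]
  row2 -= -2·row0 → [0,16,-6,6]
  row3 -= -2·row0 → [0,-16,2,-3]
  row2 -= -4·row1 → [0,0,2,-2]
  row3 -= 4·row1 → [0,0,-6,5]
  row3 -= -3·row2 → [0,0,0,-1]

L=[[1,0,0,0],[-1,1,0,0],[-2,-4,1,0],[-2,4,-3,1]] U=[[-1,1,2,2],[0,-4,2,-2],[0,0,2,-2],[0,0,0,-1]]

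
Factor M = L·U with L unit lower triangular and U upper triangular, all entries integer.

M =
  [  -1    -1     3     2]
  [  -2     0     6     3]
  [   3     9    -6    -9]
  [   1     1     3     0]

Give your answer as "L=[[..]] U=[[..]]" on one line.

L=[[1,0,0,0],[2,1,0,0],[-3,3,1,0],[-1,0,2,1]] U=[[-1,-1,3,2],[0,2,0,-1],[0,0,3,0],[0,0,0,2]]

  R1 -= 2·R0 → [0,2,0,-1]
  R2 -= -3·R0 → [0,6,3,-3]
  R3 -= -1·R0 → [0,0,6,2]
  R2 -= 3·R1 → [0,0,3,0]
  R3 -= 0·R1 → [0,0,6,2]
  R3 -= 2·R2 → [0,0,0,2]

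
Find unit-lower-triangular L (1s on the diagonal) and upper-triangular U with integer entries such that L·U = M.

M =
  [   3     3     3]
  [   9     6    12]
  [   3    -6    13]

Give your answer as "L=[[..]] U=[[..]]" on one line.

L=[[1,0,0],[3,1,0],[1,3,1]] U=[[3,3,3],[0,-3,3],[0,0,1]]

  r1 -= 3·r0 → [0,-3,3]
  r2 -= 1·r0 → [0,-9,10]
  r2 -= 3·r1 → [0,0,1]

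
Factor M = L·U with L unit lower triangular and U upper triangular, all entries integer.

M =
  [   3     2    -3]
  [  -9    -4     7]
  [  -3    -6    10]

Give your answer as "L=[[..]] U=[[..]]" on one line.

L=[[1,0,0],[-3,1,0],[-1,-2,1]] U=[[3,2,-3],[0,2,-2],[0,0,3]]

  r1 -= -3·r0 → [0,2,-2]
  r2 -= -1·r0 → [0,-4,7]
  r2 -= -2·r1 → [0,0,3]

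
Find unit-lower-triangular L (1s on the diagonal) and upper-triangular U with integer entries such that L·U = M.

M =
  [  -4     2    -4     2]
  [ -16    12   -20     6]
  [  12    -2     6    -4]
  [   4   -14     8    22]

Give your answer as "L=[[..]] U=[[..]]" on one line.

L=[[1,0,0,0],[4,1,0,0],[-3,1,1,0],[-1,-3,4,1]] U=[[-4,2,-4,2],[0,4,-4,-2],[0,0,-2,4],[0,0,0,2]]

  row1 -= 4·row0 → [0,4,-4,-2]
  row2 -= -3·row0 → [0,4,-6,2]
  row3 -= -1·row0 → [0,-12,4,24]
  row2 -= 1·row1 → [0,0,-2,4]
  row3 -= -3·row1 → [0,0,-8,18]
  row3 -= 4·row2 → [0,0,0,2]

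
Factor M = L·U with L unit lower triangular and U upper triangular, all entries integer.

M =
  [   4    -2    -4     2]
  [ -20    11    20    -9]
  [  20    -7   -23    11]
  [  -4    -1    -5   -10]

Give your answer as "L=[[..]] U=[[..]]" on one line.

L=[[1,0,0,0],[-5,1,0,0],[5,3,1,0],[-1,-3,3,1]] U=[[4,-2,-4,2],[0,1,0,1],[0,0,-3,-2],[0,0,0,1]]

  row1 -= -5·row0 → [0,1,0,1]
  row2 -= 5·row0 → [0,3,-3,1]
  row3 -= -1·row0 → [0,-3,-9,-8]
  row2 -= 3·row1 → [0,0,-3,-2]
  row3 -= -3·row1 → [0,0,-9,-5]
  row3 -= 3·row2 → [0,0,0,1]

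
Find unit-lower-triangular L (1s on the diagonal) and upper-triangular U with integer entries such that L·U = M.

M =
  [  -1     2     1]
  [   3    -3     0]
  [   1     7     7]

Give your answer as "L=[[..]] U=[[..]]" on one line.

  row1 -= -3·row0 → [0,3,3]
  row2 -= -1·row0 → [0,9,8]
  row2 -= 3·row1 → [0,0,-1]

L=[[1,0,0],[-3,1,0],[-1,3,1]] U=[[-1,2,1],[0,3,3],[0,0,-1]]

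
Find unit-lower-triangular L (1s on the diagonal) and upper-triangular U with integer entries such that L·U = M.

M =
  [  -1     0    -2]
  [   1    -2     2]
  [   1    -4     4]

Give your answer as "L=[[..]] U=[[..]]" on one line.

L=[[1,0,0],[-1,1,0],[-1,2,1]] U=[[-1,0,-2],[0,-2,0],[0,0,2]]

  r1 -= -1·r0 → [0,-2,0]
  r2 -= -1·r0 → [0,-4,2]
  r2 -= 2·r1 → [0,0,2]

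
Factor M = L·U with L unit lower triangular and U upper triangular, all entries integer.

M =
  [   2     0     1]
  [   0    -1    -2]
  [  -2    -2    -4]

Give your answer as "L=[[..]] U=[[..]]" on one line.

L=[[1,0,0],[0,1,0],[-1,2,1]] U=[[2,0,1],[0,-1,-2],[0,0,1]]

  R1 -= 0·R0 → [0,-1,-2]
  R2 -= -1·R0 → [0,-2,-3]
  R2 -= 2·R1 → [0,0,1]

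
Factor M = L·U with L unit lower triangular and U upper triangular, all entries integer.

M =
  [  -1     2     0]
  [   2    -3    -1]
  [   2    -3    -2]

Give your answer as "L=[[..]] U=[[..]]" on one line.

L=[[1,0,0],[-2,1,0],[-2,1,1]] U=[[-1,2,0],[0,1,-1],[0,0,-1]]

  r1 -= -2·r0 → [0,1,-1]
  r2 -= -2·r0 → [0,1,-2]
  r2 -= 1·r1 → [0,0,-1]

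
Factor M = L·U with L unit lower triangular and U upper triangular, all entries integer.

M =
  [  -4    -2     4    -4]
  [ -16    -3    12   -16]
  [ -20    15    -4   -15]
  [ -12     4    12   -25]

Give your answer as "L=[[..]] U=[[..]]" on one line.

  row1 -= 4·row0 → [0,5,-4,0]
  row2 -= 5·row0 → [0,25,-24,5]
  row3 -= 3·row0 → [0,10,0,-13]
  row2 -= 5·row1 → [0,0,-4,5]
  row3 -= 2·row1 → [0,0,8,-13]
  row3 -= -2·row2 → [0,0,0,-3]

L=[[1,0,0,0],[4,1,0,0],[5,5,1,0],[3,2,-2,1]] U=[[-4,-2,4,-4],[0,5,-4,0],[0,0,-4,5],[0,0,0,-3]]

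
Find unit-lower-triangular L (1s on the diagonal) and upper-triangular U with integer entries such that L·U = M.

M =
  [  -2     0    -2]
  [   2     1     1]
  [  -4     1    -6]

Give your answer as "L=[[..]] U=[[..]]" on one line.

L=[[1,0,0],[-1,1,0],[2,1,1]] U=[[-2,0,-2],[0,1,-1],[0,0,-1]]

  R1 -= -1·R0 → [0,1,-1]
  R2 -= 2·R0 → [0,1,-2]
  R2 -= 1·R1 → [0,0,-1]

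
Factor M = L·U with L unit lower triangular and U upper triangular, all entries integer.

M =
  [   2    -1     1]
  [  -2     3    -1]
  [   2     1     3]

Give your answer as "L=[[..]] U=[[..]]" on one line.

  r1 -= -1·r0 → [0,2,0]
  r2 -= 1·r0 → [0,2,2]
  r2 -= 1·r1 → [0,0,2]

L=[[1,0,0],[-1,1,0],[1,1,1]] U=[[2,-1,1],[0,2,0],[0,0,2]]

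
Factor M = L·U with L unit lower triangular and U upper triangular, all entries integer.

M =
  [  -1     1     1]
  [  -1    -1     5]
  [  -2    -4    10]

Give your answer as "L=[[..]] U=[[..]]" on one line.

L=[[1,0,0],[1,1,0],[2,3,1]] U=[[-1,1,1],[0,-2,4],[0,0,-4]]

  R1 -= 1·R0 → [0,-2,4]
  R2 -= 2·R0 → [0,-6,8]
  R2 -= 3·R1 → [0,0,-4]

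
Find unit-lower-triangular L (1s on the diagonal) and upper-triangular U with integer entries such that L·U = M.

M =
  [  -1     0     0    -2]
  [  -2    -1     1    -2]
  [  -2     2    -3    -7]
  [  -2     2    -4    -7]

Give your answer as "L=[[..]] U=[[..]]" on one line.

L=[[1,0,0,0],[2,1,0,0],[2,-2,1,0],[2,-2,2,1]] U=[[-1,0,0,-2],[0,-1,1,2],[0,0,-1,1],[0,0,0,-1]]

  r1 -= 2·r0 → [0,-1,1,2]
  r2 -= 2·r0 → [0,2,-3,-3]
  r3 -= 2·r0 → [0,2,-4,-3]
  r2 -= -2·r1 → [0,0,-1,1]
  r3 -= -2·r1 → [0,0,-2,1]
  r3 -= 2·r2 → [0,0,0,-1]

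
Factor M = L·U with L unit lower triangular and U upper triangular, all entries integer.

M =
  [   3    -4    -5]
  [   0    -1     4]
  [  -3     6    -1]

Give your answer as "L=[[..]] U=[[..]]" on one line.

  R1 -= 0·R0 → [0,-1,4]
  R2 -= -1·R0 → [0,2,-6]
  R2 -= -2·R1 → [0,0,2]

L=[[1,0,0],[0,1,0],[-1,-2,1]] U=[[3,-4,-5],[0,-1,4],[0,0,2]]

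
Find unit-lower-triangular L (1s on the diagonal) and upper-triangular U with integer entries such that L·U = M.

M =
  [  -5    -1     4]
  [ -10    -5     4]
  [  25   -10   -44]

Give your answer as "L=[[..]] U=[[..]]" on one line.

  row1 -= 2·row0 → [0,-3,-4]
  row2 -= -5·row0 → [0,-15,-24]
  row2 -= 5·row1 → [0,0,-4]

L=[[1,0,0],[2,1,0],[-5,5,1]] U=[[-5,-1,4],[0,-3,-4],[0,0,-4]]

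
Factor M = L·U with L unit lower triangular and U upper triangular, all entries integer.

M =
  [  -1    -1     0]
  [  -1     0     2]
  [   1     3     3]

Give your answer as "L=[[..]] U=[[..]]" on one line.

  R1 -= 1·R0 → [0,1,2]
  R2 -= -1·R0 → [0,2,3]
  R2 -= 2·R1 → [0,0,-1]

L=[[1,0,0],[1,1,0],[-1,2,1]] U=[[-1,-1,0],[0,1,2],[0,0,-1]]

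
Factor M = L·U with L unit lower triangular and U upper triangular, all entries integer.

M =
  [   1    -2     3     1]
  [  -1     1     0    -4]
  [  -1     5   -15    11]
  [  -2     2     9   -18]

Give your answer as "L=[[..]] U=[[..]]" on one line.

L=[[1,0,0,0],[-1,1,0,0],[-1,-3,1,0],[-2,2,-3,1]] U=[[1,-2,3,1],[0,-1,3,-3],[0,0,-3,3],[0,0,0,-1]]

  R1 -= -1·R0 → [0,-1,3,-3]
  R2 -= -1·R0 → [0,3,-12,12]
  R3 -= -2·R0 → [0,-2,15,-16]
  R2 -= -3·R1 → [0,0,-3,3]
  R3 -= 2·R1 → [0,0,9,-10]
  R3 -= -3·R2 → [0,0,0,-1]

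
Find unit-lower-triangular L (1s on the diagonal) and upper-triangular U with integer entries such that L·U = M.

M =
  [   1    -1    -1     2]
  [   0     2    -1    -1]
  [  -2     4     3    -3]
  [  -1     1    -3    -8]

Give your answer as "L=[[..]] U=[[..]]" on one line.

L=[[1,0,0,0],[0,1,0,0],[-2,1,1,0],[-1,0,-2,1]] U=[[1,-1,-1,2],[0,2,-1,-1],[0,0,2,2],[0,0,0,-2]]

  row1 -= 0·row0 → [0,2,-1,-1]
  row2 -= -2·row0 → [0,2,1,1]
  row3 -= -1·row0 → [0,0,-4,-6]
  row2 -= 1·row1 → [0,0,2,2]
  row3 -= 0·row1 → [0,0,-4,-6]
  row3 -= -2·row2 → [0,0,0,-2]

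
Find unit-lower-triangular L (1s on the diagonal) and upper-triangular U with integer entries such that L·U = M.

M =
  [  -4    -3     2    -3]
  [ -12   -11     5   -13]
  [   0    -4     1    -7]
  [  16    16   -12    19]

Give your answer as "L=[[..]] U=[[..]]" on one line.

L=[[1,0,0,0],[3,1,0,0],[0,2,1,0],[-4,-2,-2,1]] U=[[-4,-3,2,-3],[0,-2,-1,-4],[0,0,3,1],[0,0,0,1]]

  R1 -= 3·R0 → [0,-2,-1,-4]
  R2 -= 0·R0 → [0,-4,1,-7]
  R3 -= -4·R0 → [0,4,-4,7]
  R2 -= 2·R1 → [0,0,3,1]
  R3 -= -2·R1 → [0,0,-6,-1]
  R3 -= -2·R2 → [0,0,0,1]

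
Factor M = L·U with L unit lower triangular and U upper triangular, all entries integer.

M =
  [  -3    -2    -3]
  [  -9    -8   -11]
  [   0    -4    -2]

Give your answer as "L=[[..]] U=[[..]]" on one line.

L=[[1,0,0],[3,1,0],[0,2,1]] U=[[-3,-2,-3],[0,-2,-2],[0,0,2]]

  R1 -= 3·R0 → [0,-2,-2]
  R2 -= 0·R0 → [0,-4,-2]
  R2 -= 2·R1 → [0,0,2]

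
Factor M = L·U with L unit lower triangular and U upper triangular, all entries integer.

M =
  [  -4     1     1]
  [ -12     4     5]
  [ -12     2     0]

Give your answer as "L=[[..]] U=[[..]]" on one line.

  row1 -= 3·row0 → [0,1,2]
  row2 -= 3·row0 → [0,-1,-3]
  row2 -= -1·row1 → [0,0,-1]

L=[[1,0,0],[3,1,0],[3,-1,1]] U=[[-4,1,1],[0,1,2],[0,0,-1]]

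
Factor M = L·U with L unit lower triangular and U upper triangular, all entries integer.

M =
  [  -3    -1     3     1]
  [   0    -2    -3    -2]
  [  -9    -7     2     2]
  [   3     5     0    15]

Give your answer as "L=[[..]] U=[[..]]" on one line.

L=[[1,0,0,0],[0,1,0,0],[3,2,1,0],[-1,-2,3,1]] U=[[-3,-1,3,1],[0,-2,-3,-2],[0,0,-1,3],[0,0,0,3]]

  R1 -= 0·R0 → [0,-2,-3,-2]
  R2 -= 3·R0 → [0,-4,-7,-1]
  R3 -= -1·R0 → [0,4,3,16]
  R2 -= 2·R1 → [0,0,-1,3]
  R3 -= -2·R1 → [0,0,-3,12]
  R3 -= 3·R2 → [0,0,0,3]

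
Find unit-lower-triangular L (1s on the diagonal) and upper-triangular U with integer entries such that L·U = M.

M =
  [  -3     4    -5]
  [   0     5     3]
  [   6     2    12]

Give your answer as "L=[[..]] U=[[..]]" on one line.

  R1 -= 0·R0 → [0,5,3]
  R2 -= -2·R0 → [0,10,2]
  R2 -= 2·R1 → [0,0,-4]

L=[[1,0,0],[0,1,0],[-2,2,1]] U=[[-3,4,-5],[0,5,3],[0,0,-4]]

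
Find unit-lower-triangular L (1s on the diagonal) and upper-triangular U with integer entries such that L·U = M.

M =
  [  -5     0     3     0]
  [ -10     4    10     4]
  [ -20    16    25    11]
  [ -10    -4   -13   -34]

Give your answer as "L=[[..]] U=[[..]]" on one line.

  R1 -= 2·R0 → [0,4,4,4]
  R2 -= 4·R0 → [0,16,13,11]
  R3 -= 2·R0 → [0,-4,-19,-34]
  R2 -= 4·R1 → [0,0,-3,-5]
  R3 -= -1·R1 → [0,0,-15,-30]
  R3 -= 5·R2 → [0,0,0,-5]

L=[[1,0,0,0],[2,1,0,0],[4,4,1,0],[2,-1,5,1]] U=[[-5,0,3,0],[0,4,4,4],[0,0,-3,-5],[0,0,0,-5]]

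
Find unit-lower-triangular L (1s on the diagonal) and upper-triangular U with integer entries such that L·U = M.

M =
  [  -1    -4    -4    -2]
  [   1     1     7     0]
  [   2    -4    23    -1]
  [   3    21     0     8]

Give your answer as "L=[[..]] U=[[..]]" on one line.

  row1 -= -1·row0 → [0,-3,3,-2]
  row2 -= -2·row0 → [0,-12,15,-5]
  row3 -= -3·row0 → [0,9,-12,2]
  row2 -= 4·row1 → [0,0,3,3]
  row3 -= -3·row1 → [0,0,-3,-4]
  row3 -= -1·row2 → [0,0,0,-1]

L=[[1,0,0,0],[-1,1,0,0],[-2,4,1,0],[-3,-3,-1,1]] U=[[-1,-4,-4,-2],[0,-3,3,-2],[0,0,3,3],[0,0,0,-1]]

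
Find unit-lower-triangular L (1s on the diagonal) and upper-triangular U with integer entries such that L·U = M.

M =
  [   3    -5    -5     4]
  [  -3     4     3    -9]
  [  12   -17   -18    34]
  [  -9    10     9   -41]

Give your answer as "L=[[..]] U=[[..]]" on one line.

  row1 -= -1·row0 → [0,-1,-2,-5]
  row2 -= 4·row0 → [0,3,2,18]
  row3 -= -3·row0 → [0,-5,-6,-29]
  row2 -= -3·row1 → [0,0,-4,3]
  row3 -= 5·row1 → [0,0,4,-4]
  row3 -= -1·row2 → [0,0,0,-1]

L=[[1,0,0,0],[-1,1,0,0],[4,-3,1,0],[-3,5,-1,1]] U=[[3,-5,-5,4],[0,-1,-2,-5],[0,0,-4,3],[0,0,0,-1]]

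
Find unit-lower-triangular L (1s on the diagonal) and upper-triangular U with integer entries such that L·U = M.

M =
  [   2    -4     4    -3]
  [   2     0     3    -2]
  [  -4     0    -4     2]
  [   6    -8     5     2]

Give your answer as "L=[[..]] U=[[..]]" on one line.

L=[[1,0,0,0],[1,1,0,0],[-2,-2,1,0],[3,1,-3,1]] U=[[2,-4,4,-3],[0,4,-1,1],[0,0,2,-2],[0,0,0,4]]

  row1 -= 1·row0 → [0,4,-1,1]
  row2 -= -2·row0 → [0,-8,4,-4]
  row3 -= 3·row0 → [0,4,-7,11]
  row2 -= -2·row1 → [0,0,2,-2]
  row3 -= 1·row1 → [0,0,-6,10]
  row3 -= -3·row2 → [0,0,0,4]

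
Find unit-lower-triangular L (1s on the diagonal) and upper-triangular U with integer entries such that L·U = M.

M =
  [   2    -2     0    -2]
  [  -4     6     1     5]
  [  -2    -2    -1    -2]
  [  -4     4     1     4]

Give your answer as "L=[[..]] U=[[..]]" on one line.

L=[[1,0,0,0],[-2,1,0,0],[-1,-2,1,0],[-2,0,1,1]] U=[[2,-2,0,-2],[0,2,1,1],[0,0,1,-2],[0,0,0,2]]

  r1 -= -2·r0 → [0,2,1,1]
  r2 -= -1·r0 → [0,-4,-1,-4]
  r3 -= -2·r0 → [0,0,1,0]
  r2 -= -2·r1 → [0,0,1,-2]
  r3 -= 0·r1 → [0,0,1,0]
  r3 -= 1·r2 → [0,0,0,2]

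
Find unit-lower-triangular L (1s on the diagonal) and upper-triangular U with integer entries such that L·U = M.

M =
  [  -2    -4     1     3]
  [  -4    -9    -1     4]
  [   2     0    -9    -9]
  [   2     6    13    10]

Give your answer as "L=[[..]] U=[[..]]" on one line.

L=[[1,0,0,0],[2,1,0,0],[-1,4,1,0],[-1,-2,2,1]] U=[[-2,-4,1,3],[0,-1,-3,-2],[0,0,4,2],[0,0,0,5]]

  r1 -= 2·r0 → [0,-1,-3,-2]
  r2 -= -1·r0 → [0,-4,-8,-6]
  r3 -= -1·r0 → [0,2,14,13]
  r2 -= 4·r1 → [0,0,4,2]
  r3 -= -2·r1 → [0,0,8,9]
  r3 -= 2·r2 → [0,0,0,5]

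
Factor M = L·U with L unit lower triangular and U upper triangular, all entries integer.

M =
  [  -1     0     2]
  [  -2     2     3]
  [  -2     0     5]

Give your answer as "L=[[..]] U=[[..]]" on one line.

  r1 -= 2·r0 → [0,2,-1]
  r2 -= 2·r0 → [0,0,1]
  r2 -= 0·r1 → [0,0,1]

L=[[1,0,0],[2,1,0],[2,0,1]] U=[[-1,0,2],[0,2,-1],[0,0,1]]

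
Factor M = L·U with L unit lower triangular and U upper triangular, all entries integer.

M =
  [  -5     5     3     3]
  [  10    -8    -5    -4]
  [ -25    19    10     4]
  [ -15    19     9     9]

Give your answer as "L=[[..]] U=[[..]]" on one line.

  R1 -= -2·R0 → [0,2,1,2]
  R2 -= 5·R0 → [0,-6,-5,-11]
  R3 -= 3·R0 → [0,4,0,0]
  R2 -= -3·R1 → [0,0,-2,-5]
  R3 -= 2·R1 → [0,0,-2,-4]
  R3 -= 1·R2 → [0,0,0,1]

L=[[1,0,0,0],[-2,1,0,0],[5,-3,1,0],[3,2,1,1]] U=[[-5,5,3,3],[0,2,1,2],[0,0,-2,-5],[0,0,0,1]]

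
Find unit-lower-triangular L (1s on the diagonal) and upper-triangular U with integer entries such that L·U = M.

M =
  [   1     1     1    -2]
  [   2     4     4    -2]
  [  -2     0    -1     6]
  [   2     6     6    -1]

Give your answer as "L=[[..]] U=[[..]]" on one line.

L=[[1,0,0,0],[2,1,0,0],[-2,1,1,0],[2,2,0,1]] U=[[1,1,1,-2],[0,2,2,2],[0,0,-1,0],[0,0,0,-1]]

  row1 -= 2·row0 → [0,2,2,2]
  row2 -= -2·row0 → [0,2,1,2]
  row3 -= 2·row0 → [0,4,4,3]
  row2 -= 1·row1 → [0,0,-1,0]
  row3 -= 2·row1 → [0,0,0,-1]
  row3 -= 0·row2 → [0,0,0,-1]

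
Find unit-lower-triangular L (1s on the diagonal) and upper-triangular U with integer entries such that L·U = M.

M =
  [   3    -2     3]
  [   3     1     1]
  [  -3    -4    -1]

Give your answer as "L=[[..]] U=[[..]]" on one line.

  R1 -= 1·R0 → [0,3,-2]
  R2 -= -1·R0 → [0,-6,2]
  R2 -= -2·R1 → [0,0,-2]

L=[[1,0,0],[1,1,0],[-1,-2,1]] U=[[3,-2,3],[0,3,-2],[0,0,-2]]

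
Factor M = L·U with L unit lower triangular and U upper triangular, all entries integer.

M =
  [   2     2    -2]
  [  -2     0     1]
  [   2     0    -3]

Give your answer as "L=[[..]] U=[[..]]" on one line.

L=[[1,0,0],[-1,1,0],[1,-1,1]] U=[[2,2,-2],[0,2,-1],[0,0,-2]]

  R1 -= -1·R0 → [0,2,-1]
  R2 -= 1·R0 → [0,-2,-1]
  R2 -= -1·R1 → [0,0,-2]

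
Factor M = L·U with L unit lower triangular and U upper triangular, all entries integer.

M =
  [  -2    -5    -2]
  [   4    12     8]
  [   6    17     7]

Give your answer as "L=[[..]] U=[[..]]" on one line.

  r1 -= -2·r0 → [0,2,4]
  r2 -= -3·r0 → [0,2,1]
  r2 -= 1·r1 → [0,0,-3]

L=[[1,0,0],[-2,1,0],[-3,1,1]] U=[[-2,-5,-2],[0,2,4],[0,0,-3]]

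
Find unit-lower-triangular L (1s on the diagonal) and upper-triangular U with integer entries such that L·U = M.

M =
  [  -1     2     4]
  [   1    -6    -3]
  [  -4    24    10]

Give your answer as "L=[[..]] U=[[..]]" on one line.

  row1 -= -1·row0 → [0,-4,1]
  row2 -= 4·row0 → [0,16,-6]
  row2 -= -4·row1 → [0,0,-2]

L=[[1,0,0],[-1,1,0],[4,-4,1]] U=[[-1,2,4],[0,-4,1],[0,0,-2]]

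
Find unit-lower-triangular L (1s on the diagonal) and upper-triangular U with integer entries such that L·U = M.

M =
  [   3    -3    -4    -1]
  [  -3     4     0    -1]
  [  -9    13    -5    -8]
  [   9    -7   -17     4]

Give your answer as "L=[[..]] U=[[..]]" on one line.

L=[[1,0,0,0],[-1,1,0,0],[-3,4,1,0],[3,2,-3,1]] U=[[3,-3,-4,-1],[0,1,-4,-2],[0,0,-1,-3],[0,0,0,2]]

  r1 -= -1·r0 → [0,1,-4,-2]
  r2 -= -3·r0 → [0,4,-17,-11]
  r3 -= 3·r0 → [0,2,-5,7]
  r2 -= 4·r1 → [0,0,-1,-3]
  r3 -= 2·r1 → [0,0,3,11]
  r3 -= -3·r2 → [0,0,0,2]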